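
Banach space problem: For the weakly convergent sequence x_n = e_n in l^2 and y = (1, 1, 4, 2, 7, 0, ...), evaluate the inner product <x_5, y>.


x_5 = e_5 is the standard basis vector with 1 in position 5.
<x_5, y> = y_5 = 7
As n -> infinity, <x_n, y> -> 0, confirming weak convergence of (x_n) to 0.

7


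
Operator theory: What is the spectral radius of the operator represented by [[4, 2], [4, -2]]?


For a 2x2 matrix, eigenvalues satisfy lambda^2 - (trace)*lambda + det = 0
trace = 4 + -2 = 2
det = 4*-2 - 2*4 = -16
discriminant = 2^2 - 4*(-16) = 68
spectral radius = max |eigenvalue| = 5.1231

5.1231


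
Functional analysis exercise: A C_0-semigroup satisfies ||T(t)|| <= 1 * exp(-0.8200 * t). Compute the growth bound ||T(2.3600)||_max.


||T(2.3600)|| <= 1 * exp(-0.8200 * 2.3600)
= 1 * exp(-1.9352)
= 1 * 0.1444
= 0.1444

0.1444


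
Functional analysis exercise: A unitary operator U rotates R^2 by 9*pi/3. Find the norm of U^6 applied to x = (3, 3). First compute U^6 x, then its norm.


U is a rotation by theta = 9*pi/3
U^6 = rotation by 6*theta = 54*pi/3 = 0*pi/3 (mod 2*pi)
cos(0*pi/3) = 1.0000, sin(0*pi/3) = 0.0000
U^6 x = (1.0000 * 3 - 0.0000 * 3, 0.0000 * 3 + 1.0000 * 3)
= (3.0000, 3.0000)
||U^6 x|| = sqrt(3.0000^2 + 3.0000^2) = sqrt(18.0000) = 4.2426

4.2426


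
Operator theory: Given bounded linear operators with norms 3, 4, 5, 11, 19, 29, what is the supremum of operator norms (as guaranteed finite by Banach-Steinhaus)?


By the Uniform Boundedness Principle, the supremum of norms is finite.
sup_k ||T_k|| = max(3, 4, 5, 11, 19, 29) = 29

29


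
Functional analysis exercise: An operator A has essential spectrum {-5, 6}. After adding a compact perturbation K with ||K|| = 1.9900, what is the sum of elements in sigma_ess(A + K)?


By Weyl's theorem, the essential spectrum is invariant under compact perturbations.
sigma_ess(A + K) = sigma_ess(A) = {-5, 6}
Sum = -5 + 6 = 1

1


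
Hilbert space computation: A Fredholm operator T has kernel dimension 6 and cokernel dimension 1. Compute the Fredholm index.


The Fredholm index is defined as ind(T) = dim(ker T) - dim(coker T)
= 6 - 1
= 5

5


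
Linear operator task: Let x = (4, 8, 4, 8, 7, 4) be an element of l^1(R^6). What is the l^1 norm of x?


The l^1 norm equals the sum of absolute values of all components.
||x||_1 = 4 + 8 + 4 + 8 + 7 + 4
= 35

35.0000


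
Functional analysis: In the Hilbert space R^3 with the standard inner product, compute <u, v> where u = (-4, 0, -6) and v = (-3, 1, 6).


Computing the standard inner product <u, v> = sum u_i * v_i
= -4*-3 + 0*1 + -6*6
= 12 + 0 + -36
= -24

-24


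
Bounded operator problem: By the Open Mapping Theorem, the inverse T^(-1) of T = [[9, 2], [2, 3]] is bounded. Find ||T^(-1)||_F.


det(T) = 9*3 - 2*2 = 23
T^(-1) = (1/23) * [[3, -2], [-2, 9]] = [[0.1304, -0.0870], [-0.0870, 0.3913]]
||T^(-1)||_F^2 = 0.1304^2 + (-0.0870)^2 + (-0.0870)^2 + 0.3913^2 = 0.1853
||T^(-1)||_F = sqrt(0.1853) = 0.4304

0.4304


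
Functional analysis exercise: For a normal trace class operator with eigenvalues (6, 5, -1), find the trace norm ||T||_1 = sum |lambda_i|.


For a normal operator, singular values equal |eigenvalues|.
Trace norm = sum |lambda_i| = 6 + 5 + 1
= 12

12


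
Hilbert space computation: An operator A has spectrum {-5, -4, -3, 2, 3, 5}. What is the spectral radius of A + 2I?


Spectrum of A + 2I = {-3, -2, -1, 4, 5, 7}
Spectral radius = max |lambda| over the shifted spectrum
= max(3, 2, 1, 4, 5, 7) = 7

7


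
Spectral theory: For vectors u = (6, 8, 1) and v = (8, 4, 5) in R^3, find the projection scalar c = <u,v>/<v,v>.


Computing <u,v> = 6*8 + 8*4 + 1*5 = 85
Computing <v,v> = 8^2 + 4^2 + 5^2 = 105
Projection coefficient = 85/105 = 0.8095

0.8095


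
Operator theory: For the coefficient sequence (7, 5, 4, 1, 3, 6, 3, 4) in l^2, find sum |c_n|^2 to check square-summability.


sum |c_n|^2 = 7^2 + 5^2 + 4^2 + 1^2 + 3^2 + 6^2 + 3^2 + 4^2
= 49 + 25 + 16 + 1 + 9 + 36 + 9 + 16
= 161

161


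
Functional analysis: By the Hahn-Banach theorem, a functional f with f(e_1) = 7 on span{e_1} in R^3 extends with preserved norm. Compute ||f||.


The norm of f is given by ||f|| = sup_{||x||=1} |f(x)|.
On span{e_1}, ||e_1|| = 1, so ||f|| = |f(e_1)| / ||e_1||
= |7| / 1 = 7.0000

7.0000


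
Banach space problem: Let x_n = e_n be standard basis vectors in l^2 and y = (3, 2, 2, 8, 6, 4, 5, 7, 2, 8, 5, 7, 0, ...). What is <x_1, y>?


x_1 = e_1 is the standard basis vector with 1 in position 1.
<x_1, y> = y_1 = 3
As n -> infinity, <x_n, y> -> 0, confirming weak convergence of (x_n) to 0.

3


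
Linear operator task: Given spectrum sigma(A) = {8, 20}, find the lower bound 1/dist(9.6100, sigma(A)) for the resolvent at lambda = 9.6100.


dist(9.6100, {8, 20}) = min(|9.6100 - 8|, |9.6100 - 20|)
= min(1.6100, 10.3900) = 1.6100
Resolvent bound = 1/1.6100 = 0.6211

0.6211


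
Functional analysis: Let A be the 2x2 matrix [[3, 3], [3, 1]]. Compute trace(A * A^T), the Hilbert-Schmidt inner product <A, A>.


trace(A * A^T) = sum of squares of all entries
= 3^2 + 3^2 + 3^2 + 1^2
= 9 + 9 + 9 + 1
= 28

28


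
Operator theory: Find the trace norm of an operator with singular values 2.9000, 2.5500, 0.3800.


The nuclear norm is the sum of all singular values.
||T||_1 = 2.9000 + 2.5500 + 0.3800
= 5.8300

5.8300


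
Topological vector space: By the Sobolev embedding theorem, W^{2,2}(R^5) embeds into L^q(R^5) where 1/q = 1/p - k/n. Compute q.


Using the Sobolev embedding formula: 1/q = 1/p - k/n
1/q = 1/2 - 2/5 = 1/10
q = 1/(1/10) = 10

10.0000


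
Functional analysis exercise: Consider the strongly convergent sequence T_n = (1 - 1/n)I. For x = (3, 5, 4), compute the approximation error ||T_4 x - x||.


T_4 x - x = (1 - 1/4)x - x = -x/4
||x|| = sqrt(50) = 7.0711
||T_4 x - x|| = ||x||/4 = 7.0711/4 = 1.7678

1.7678


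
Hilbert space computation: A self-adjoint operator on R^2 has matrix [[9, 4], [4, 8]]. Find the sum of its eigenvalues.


For a self-adjoint (symmetric) matrix, the eigenvalues are real.
The sum of eigenvalues equals the trace of the matrix.
trace = 9 + 8 = 17

17


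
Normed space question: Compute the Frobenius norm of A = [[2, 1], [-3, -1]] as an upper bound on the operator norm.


||A||_F^2 = sum a_ij^2
= 2^2 + 1^2 + (-3)^2 + (-1)^2
= 4 + 1 + 9 + 1 = 15
||A||_F = sqrt(15) = 3.8730

3.8730


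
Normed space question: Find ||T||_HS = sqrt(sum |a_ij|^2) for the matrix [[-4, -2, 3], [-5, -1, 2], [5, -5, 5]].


The Hilbert-Schmidt norm is sqrt(sum of squares of all entries).
Sum of squares = (-4)^2 + (-2)^2 + 3^2 + (-5)^2 + (-1)^2 + 2^2 + 5^2 + (-5)^2 + 5^2
= 16 + 4 + 9 + 25 + 1 + 4 + 25 + 25 + 25 = 134
||T||_HS = sqrt(134) = 11.5758

11.5758


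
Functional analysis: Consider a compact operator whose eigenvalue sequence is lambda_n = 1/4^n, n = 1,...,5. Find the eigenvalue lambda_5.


The eigenvalue formula gives lambda_5 = 1/4^5
= 1/1024
= 9.7656e-04

9.7656e-04


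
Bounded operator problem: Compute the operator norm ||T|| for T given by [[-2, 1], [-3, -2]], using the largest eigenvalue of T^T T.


A^T A = [[13, 4], [4, 5]]
trace(A^T A) = 18, det(A^T A) = 49
discriminant = 18^2 - 4*49 = 128
Largest eigenvalue of A^T A = (trace + sqrt(disc))/2 = 14.6569
||T|| = sqrt(14.6569) = 3.8284

3.8284


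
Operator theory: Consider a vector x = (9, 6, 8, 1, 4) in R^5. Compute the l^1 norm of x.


The l^1 norm equals the sum of absolute values of all components.
||x||_1 = 9 + 6 + 8 + 1 + 4
= 28

28.0000


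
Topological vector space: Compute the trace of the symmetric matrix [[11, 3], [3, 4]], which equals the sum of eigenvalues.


For a self-adjoint (symmetric) matrix, the eigenvalues are real.
The sum of eigenvalues equals the trace of the matrix.
trace = 11 + 4 = 15

15


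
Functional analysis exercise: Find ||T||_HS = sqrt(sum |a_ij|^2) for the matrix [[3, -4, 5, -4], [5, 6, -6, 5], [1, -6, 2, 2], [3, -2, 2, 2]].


The Hilbert-Schmidt norm is sqrt(sum of squares of all entries).
Sum of squares = 3^2 + (-4)^2 + 5^2 + (-4)^2 + 5^2 + 6^2 + (-6)^2 + 5^2 + 1^2 + (-6)^2 + 2^2 + 2^2 + 3^2 + (-2)^2 + 2^2 + 2^2
= 9 + 16 + 25 + 16 + 25 + 36 + 36 + 25 + 1 + 36 + 4 + 4 + 9 + 4 + 4 + 4 = 254
||T||_HS = sqrt(254) = 15.9374

15.9374


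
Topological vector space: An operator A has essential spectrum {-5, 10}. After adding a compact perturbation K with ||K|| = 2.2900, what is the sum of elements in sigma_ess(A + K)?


By Weyl's theorem, the essential spectrum is invariant under compact perturbations.
sigma_ess(A + K) = sigma_ess(A) = {-5, 10}
Sum = -5 + 10 = 5

5


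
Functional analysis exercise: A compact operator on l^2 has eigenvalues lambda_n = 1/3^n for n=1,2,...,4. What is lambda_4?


The eigenvalue formula gives lambda_4 = 1/3^4
= 1/81
= 0.0123

0.0123


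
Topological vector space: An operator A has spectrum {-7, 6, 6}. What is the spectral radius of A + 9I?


Spectrum of A + 9I = {2, 15, 15}
Spectral radius = max |lambda| over the shifted spectrum
= max(2, 15, 15) = 15

15


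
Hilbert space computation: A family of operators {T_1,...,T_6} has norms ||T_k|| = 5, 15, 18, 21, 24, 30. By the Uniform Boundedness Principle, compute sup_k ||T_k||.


By the Uniform Boundedness Principle, the supremum of norms is finite.
sup_k ||T_k|| = max(5, 15, 18, 21, 24, 30) = 30

30


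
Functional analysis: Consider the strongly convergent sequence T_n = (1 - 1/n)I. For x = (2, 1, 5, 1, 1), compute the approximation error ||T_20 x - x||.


T_20 x - x = (1 - 1/20)x - x = -x/20
||x|| = sqrt(32) = 5.6569
||T_20 x - x|| = ||x||/20 = 5.6569/20 = 0.2828

0.2828


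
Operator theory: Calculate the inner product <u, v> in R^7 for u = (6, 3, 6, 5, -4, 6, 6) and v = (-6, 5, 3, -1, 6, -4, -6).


Computing the standard inner product <u, v> = sum u_i * v_i
= 6*-6 + 3*5 + 6*3 + 5*-1 + -4*6 + 6*-4 + 6*-6
= -36 + 15 + 18 + -5 + -24 + -24 + -36
= -92

-92


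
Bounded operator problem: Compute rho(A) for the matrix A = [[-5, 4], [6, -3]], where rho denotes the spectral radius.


For a 2x2 matrix, eigenvalues satisfy lambda^2 - (trace)*lambda + det = 0
trace = -5 + -3 = -8
det = -5*-3 - 4*6 = -9
discriminant = (-8)^2 - 4*(-9) = 100
spectral radius = max |eigenvalue| = 9.0000

9.0000


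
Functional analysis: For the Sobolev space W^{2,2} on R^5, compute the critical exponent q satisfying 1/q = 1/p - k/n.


Using the Sobolev embedding formula: 1/q = 1/p - k/n
1/q = 1/2 - 2/5 = 1/10
q = 1/(1/10) = 10

10.0000


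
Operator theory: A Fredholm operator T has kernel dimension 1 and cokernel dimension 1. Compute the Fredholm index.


The Fredholm index is defined as ind(T) = dim(ker T) - dim(coker T)
= 1 - 1
= 0

0


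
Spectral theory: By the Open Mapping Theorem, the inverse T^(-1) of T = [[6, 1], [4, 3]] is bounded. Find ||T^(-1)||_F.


det(T) = 6*3 - 1*4 = 14
T^(-1) = (1/14) * [[3, -1], [-4, 6]] = [[0.2143, -0.0714], [-0.2857, 0.4286]]
||T^(-1)||_F^2 = 0.2143^2 + (-0.0714)^2 + (-0.2857)^2 + 0.4286^2 = 0.3163
||T^(-1)||_F = sqrt(0.3163) = 0.5624

0.5624


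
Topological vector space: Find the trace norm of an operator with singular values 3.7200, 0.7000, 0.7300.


The nuclear norm is the sum of all singular values.
||T||_1 = 3.7200 + 0.7000 + 0.7300
= 5.1500

5.1500


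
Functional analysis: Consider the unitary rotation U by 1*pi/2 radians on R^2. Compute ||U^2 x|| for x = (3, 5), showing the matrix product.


U is a rotation by theta = 1*pi/2
U^2 = rotation by 2*theta = 2*pi/2
cos(2*pi/2) = -1.0000, sin(2*pi/2) = 0.0000
U^2 x = (-1.0000 * 3 - 0.0000 * 5, 0.0000 * 3 + -1.0000 * 5)
= (-3.0000, -5.0000)
||U^2 x|| = sqrt((-3.0000)^2 + (-5.0000)^2) = sqrt(34.0000) = 5.8310

5.8310


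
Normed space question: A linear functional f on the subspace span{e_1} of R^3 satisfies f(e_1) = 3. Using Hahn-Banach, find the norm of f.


The norm of f is given by ||f|| = sup_{||x||=1} |f(x)|.
On span{e_1}, ||e_1|| = 1, so ||f|| = |f(e_1)| / ||e_1||
= |3| / 1 = 3.0000

3.0000


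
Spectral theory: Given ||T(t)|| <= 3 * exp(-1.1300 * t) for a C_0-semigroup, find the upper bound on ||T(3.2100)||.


||T(3.2100)|| <= 3 * exp(-1.1300 * 3.2100)
= 3 * exp(-3.6273)
= 3 * 0.0266
= 0.0798

0.0798


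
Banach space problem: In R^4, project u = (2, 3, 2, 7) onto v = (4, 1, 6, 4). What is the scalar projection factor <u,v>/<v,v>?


Computing <u,v> = 2*4 + 3*1 + 2*6 + 7*4 = 51
Computing <v,v> = 4^2 + 1^2 + 6^2 + 4^2 = 69
Projection coefficient = 51/69 = 0.7391

0.7391


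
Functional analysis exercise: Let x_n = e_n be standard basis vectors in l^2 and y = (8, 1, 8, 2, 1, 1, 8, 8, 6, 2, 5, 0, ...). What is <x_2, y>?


x_2 = e_2 is the standard basis vector with 1 in position 2.
<x_2, y> = y_2 = 1
As n -> infinity, <x_n, y> -> 0, confirming weak convergence of (x_n) to 0.

1


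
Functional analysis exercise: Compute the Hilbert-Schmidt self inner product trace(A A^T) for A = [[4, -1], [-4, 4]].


trace(A * A^T) = sum of squares of all entries
= 4^2 + (-1)^2 + (-4)^2 + 4^2
= 16 + 1 + 16 + 16
= 49

49


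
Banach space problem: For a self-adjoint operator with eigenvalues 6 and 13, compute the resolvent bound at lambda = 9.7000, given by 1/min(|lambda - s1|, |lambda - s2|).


dist(9.7000, {6, 13}) = min(|9.7000 - 6|, |9.7000 - 13|)
= min(3.7000, 3.3000) = 3.3000
Resolvent bound = 1/3.3000 = 0.3030

0.3030


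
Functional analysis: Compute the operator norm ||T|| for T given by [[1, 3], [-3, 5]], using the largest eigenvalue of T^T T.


A^T A = [[10, -12], [-12, 34]]
trace(A^T A) = 44, det(A^T A) = 196
discriminant = 44^2 - 4*196 = 1152
Largest eigenvalue of A^T A = (trace + sqrt(disc))/2 = 38.9706
||T|| = sqrt(38.9706) = 6.2426

6.2426


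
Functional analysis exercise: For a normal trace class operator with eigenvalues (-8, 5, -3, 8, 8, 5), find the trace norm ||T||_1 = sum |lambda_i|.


For a normal operator, singular values equal |eigenvalues|.
Trace norm = sum |lambda_i| = 8 + 5 + 3 + 8 + 8 + 5
= 37

37


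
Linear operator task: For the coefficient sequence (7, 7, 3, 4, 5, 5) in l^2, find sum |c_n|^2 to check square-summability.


sum |c_n|^2 = 7^2 + 7^2 + 3^2 + 4^2 + 5^2 + 5^2
= 49 + 49 + 9 + 16 + 25 + 25
= 173

173


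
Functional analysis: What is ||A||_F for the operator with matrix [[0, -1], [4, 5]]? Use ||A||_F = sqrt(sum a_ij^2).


||A||_F^2 = sum a_ij^2
= 0^2 + (-1)^2 + 4^2 + 5^2
= 0 + 1 + 16 + 25 = 42
||A||_F = sqrt(42) = 6.4807

6.4807


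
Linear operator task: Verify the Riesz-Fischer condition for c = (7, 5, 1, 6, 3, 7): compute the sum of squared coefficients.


sum |c_n|^2 = 7^2 + 5^2 + 1^2 + 6^2 + 3^2 + 7^2
= 49 + 25 + 1 + 36 + 9 + 49
= 169

169


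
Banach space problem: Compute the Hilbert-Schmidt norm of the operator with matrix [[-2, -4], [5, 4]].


The Hilbert-Schmidt norm is sqrt(sum of squares of all entries).
Sum of squares = (-2)^2 + (-4)^2 + 5^2 + 4^2
= 4 + 16 + 25 + 16 = 61
||T||_HS = sqrt(61) = 7.8102

7.8102


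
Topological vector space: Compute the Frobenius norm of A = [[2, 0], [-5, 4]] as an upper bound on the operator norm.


||A||_F^2 = sum a_ij^2
= 2^2 + 0^2 + (-5)^2 + 4^2
= 4 + 0 + 25 + 16 = 45
||A||_F = sqrt(45) = 6.7082

6.7082


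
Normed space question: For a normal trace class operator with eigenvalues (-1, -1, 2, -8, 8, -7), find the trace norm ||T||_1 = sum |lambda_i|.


For a normal operator, singular values equal |eigenvalues|.
Trace norm = sum |lambda_i| = 1 + 1 + 2 + 8 + 8 + 7
= 27

27


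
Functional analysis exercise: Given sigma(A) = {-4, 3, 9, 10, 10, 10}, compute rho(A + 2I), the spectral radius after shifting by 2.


Spectrum of A + 2I = {-2, 5, 11, 12, 12, 12}
Spectral radius = max |lambda| over the shifted spectrum
= max(2, 5, 11, 12, 12, 12) = 12

12


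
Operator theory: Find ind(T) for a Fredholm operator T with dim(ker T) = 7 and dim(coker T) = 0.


The Fredholm index is defined as ind(T) = dim(ker T) - dim(coker T)
= 7 - 0
= 7

7


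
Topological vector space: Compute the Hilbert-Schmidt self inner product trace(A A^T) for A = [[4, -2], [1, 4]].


trace(A * A^T) = sum of squares of all entries
= 4^2 + (-2)^2 + 1^2 + 4^2
= 16 + 4 + 1 + 16
= 37

37


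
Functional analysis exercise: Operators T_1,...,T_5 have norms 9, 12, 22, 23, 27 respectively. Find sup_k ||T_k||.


By the Uniform Boundedness Principle, the supremum of norms is finite.
sup_k ||T_k|| = max(9, 12, 22, 23, 27) = 27

27


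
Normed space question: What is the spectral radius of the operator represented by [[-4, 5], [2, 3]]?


For a 2x2 matrix, eigenvalues satisfy lambda^2 - (trace)*lambda + det = 0
trace = -4 + 3 = -1
det = -4*3 - 5*2 = -22
discriminant = (-1)^2 - 4*(-22) = 89
spectral radius = max |eigenvalue| = 5.2170

5.2170


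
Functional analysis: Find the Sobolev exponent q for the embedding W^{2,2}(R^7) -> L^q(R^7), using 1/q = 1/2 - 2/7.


Using the Sobolev embedding formula: 1/q = 1/p - k/n
1/q = 1/2 - 2/7 = 3/14
q = 1/(3/14) = 14/3 = 4.6667

4.6667


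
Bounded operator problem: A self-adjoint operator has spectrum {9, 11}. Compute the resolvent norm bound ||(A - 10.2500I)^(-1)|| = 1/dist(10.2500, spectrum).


dist(10.2500, {9, 11}) = min(|10.2500 - 9|, |10.2500 - 11|)
= min(1.2500, 0.7500) = 0.7500
Resolvent bound = 1/0.7500 = 1.3333

1.3333


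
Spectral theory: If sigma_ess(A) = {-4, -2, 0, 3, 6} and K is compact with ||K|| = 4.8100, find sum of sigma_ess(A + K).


By Weyl's theorem, the essential spectrum is invariant under compact perturbations.
sigma_ess(A + K) = sigma_ess(A) = {-4, -2, 0, 3, 6}
Sum = -4 + -2 + 0 + 3 + 6 = 3

3


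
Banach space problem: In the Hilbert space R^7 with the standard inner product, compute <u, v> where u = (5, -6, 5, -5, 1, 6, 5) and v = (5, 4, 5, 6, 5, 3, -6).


Computing the standard inner product <u, v> = sum u_i * v_i
= 5*5 + -6*4 + 5*5 + -5*6 + 1*5 + 6*3 + 5*-6
= 25 + -24 + 25 + -30 + 5 + 18 + -30
= -11

-11


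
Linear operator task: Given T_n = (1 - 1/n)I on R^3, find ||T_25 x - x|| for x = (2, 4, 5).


T_25 x - x = (1 - 1/25)x - x = -x/25
||x|| = sqrt(45) = 6.7082
||T_25 x - x|| = ||x||/25 = 6.7082/25 = 0.2683

0.2683


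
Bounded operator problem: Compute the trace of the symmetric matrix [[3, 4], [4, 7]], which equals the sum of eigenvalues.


For a self-adjoint (symmetric) matrix, the eigenvalues are real.
The sum of eigenvalues equals the trace of the matrix.
trace = 3 + 7 = 10

10


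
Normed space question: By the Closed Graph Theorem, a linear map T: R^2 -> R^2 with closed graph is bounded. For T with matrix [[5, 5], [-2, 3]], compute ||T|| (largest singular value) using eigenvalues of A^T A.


A^T A = [[29, 19], [19, 34]]
trace(A^T A) = 63, det(A^T A) = 625
discriminant = 63^2 - 4*625 = 1469
Largest eigenvalue of A^T A = (trace + sqrt(disc))/2 = 50.6638
||T|| = sqrt(50.6638) = 7.1178

7.1178


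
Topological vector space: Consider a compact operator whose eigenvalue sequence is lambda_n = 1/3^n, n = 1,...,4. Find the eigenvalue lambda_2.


The eigenvalue formula gives lambda_2 = 1/3^2
= 1/9
= 0.1111

0.1111


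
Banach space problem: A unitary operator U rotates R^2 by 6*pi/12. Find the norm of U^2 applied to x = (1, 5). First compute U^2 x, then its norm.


U is a rotation by theta = 6*pi/12
U^2 = rotation by 2*theta = 12*pi/12
cos(12*pi/12) = -1.0000, sin(12*pi/12) = 0.0000
U^2 x = (-1.0000 * 1 - 0.0000 * 5, 0.0000 * 1 + -1.0000 * 5)
= (-1.0000, -5.0000)
||U^2 x|| = sqrt((-1.0000)^2 + (-5.0000)^2) = sqrt(26.0000) = 5.0990

5.0990


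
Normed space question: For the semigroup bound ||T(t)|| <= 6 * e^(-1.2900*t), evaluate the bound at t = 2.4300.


||T(2.4300)|| <= 6 * exp(-1.2900 * 2.4300)
= 6 * exp(-3.1347)
= 6 * 0.0435
= 0.2611

0.2611


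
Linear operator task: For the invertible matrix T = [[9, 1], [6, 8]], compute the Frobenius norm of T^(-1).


det(T) = 9*8 - 1*6 = 66
T^(-1) = (1/66) * [[8, -1], [-6, 9]] = [[0.1212, -0.0152], [-0.0909, 0.1364]]
||T^(-1)||_F^2 = 0.1212^2 + (-0.0152)^2 + (-0.0909)^2 + 0.1364^2 = 0.0418
||T^(-1)||_F = sqrt(0.0418) = 0.2044

0.2044


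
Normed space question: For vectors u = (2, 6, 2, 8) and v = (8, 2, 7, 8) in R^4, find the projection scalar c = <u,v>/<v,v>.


Computing <u,v> = 2*8 + 6*2 + 2*7 + 8*8 = 106
Computing <v,v> = 8^2 + 2^2 + 7^2 + 8^2 = 181
Projection coefficient = 106/181 = 0.5856

0.5856


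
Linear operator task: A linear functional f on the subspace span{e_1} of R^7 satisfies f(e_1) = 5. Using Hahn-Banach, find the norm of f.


The norm of f is given by ||f|| = sup_{||x||=1} |f(x)|.
On span{e_1}, ||e_1|| = 1, so ||f|| = |f(e_1)| / ||e_1||
= |5| / 1 = 5.0000

5.0000


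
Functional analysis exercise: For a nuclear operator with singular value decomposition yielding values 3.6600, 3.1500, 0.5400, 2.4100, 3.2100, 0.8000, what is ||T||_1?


The nuclear norm is the sum of all singular values.
||T||_1 = 3.6600 + 3.1500 + 0.5400 + 2.4100 + 3.2100 + 0.8000
= 13.7700

13.7700


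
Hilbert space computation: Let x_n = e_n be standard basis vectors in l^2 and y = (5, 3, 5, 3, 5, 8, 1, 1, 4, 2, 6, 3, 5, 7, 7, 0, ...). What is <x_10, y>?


x_10 = e_10 is the standard basis vector with 1 in position 10.
<x_10, y> = y_10 = 2
As n -> infinity, <x_n, y> -> 0, confirming weak convergence of (x_n) to 0.

2


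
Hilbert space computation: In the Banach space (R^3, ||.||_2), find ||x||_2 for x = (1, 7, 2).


The l^2 norm = (sum |x_i|^2)^(1/2)
Sum of 2th powers = 1 + 49 + 4 = 54
||x||_2 = (54)^(1/2) = 7.3485

7.3485


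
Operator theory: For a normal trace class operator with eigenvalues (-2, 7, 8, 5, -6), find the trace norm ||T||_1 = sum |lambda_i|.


For a normal operator, singular values equal |eigenvalues|.
Trace norm = sum |lambda_i| = 2 + 7 + 8 + 5 + 6
= 28

28


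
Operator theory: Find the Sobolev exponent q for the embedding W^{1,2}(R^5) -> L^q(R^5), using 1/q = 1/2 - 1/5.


Using the Sobolev embedding formula: 1/q = 1/p - k/n
1/q = 1/2 - 1/5 = 3/10
q = 1/(3/10) = 10/3 = 3.3333

3.3333


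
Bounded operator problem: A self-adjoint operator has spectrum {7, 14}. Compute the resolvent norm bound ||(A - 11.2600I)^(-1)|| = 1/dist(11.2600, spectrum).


dist(11.2600, {7, 14}) = min(|11.2600 - 7|, |11.2600 - 14|)
= min(4.2600, 2.7400) = 2.7400
Resolvent bound = 1/2.7400 = 0.3650

0.3650


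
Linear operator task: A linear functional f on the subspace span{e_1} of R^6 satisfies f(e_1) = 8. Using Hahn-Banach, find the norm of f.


The norm of f is given by ||f|| = sup_{||x||=1} |f(x)|.
On span{e_1}, ||e_1|| = 1, so ||f|| = |f(e_1)| / ||e_1||
= |8| / 1 = 8.0000

8.0000


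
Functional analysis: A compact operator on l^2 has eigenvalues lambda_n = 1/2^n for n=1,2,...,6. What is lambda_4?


The eigenvalue formula gives lambda_4 = 1/2^4
= 1/16
= 0.0625

0.0625


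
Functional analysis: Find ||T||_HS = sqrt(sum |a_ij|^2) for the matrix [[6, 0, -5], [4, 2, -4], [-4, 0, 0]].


The Hilbert-Schmidt norm is sqrt(sum of squares of all entries).
Sum of squares = 6^2 + 0^2 + (-5)^2 + 4^2 + 2^2 + (-4)^2 + (-4)^2 + 0^2 + 0^2
= 36 + 0 + 25 + 16 + 4 + 16 + 16 + 0 + 0 = 113
||T||_HS = sqrt(113) = 10.6301

10.6301


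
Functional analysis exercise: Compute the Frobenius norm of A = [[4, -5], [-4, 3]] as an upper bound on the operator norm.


||A||_F^2 = sum a_ij^2
= 4^2 + (-5)^2 + (-4)^2 + 3^2
= 16 + 25 + 16 + 9 = 66
||A||_F = sqrt(66) = 8.1240

8.1240


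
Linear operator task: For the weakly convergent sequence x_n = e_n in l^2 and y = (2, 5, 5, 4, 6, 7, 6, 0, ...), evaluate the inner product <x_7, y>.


x_7 = e_7 is the standard basis vector with 1 in position 7.
<x_7, y> = y_7 = 6
As n -> infinity, <x_n, y> -> 0, confirming weak convergence of (x_n) to 0.

6


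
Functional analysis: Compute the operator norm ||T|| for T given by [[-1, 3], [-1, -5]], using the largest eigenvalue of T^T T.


A^T A = [[2, 2], [2, 34]]
trace(A^T A) = 36, det(A^T A) = 64
discriminant = 36^2 - 4*64 = 1040
Largest eigenvalue of A^T A = (trace + sqrt(disc))/2 = 34.1245
||T|| = sqrt(34.1245) = 5.8416

5.8416


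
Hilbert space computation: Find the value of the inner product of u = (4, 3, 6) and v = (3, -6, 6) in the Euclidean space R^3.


Computing the standard inner product <u, v> = sum u_i * v_i
= 4*3 + 3*-6 + 6*6
= 12 + -18 + 36
= 30

30


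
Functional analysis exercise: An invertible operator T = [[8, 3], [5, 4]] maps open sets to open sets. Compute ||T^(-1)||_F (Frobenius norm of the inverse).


det(T) = 8*4 - 3*5 = 17
T^(-1) = (1/17) * [[4, -3], [-5, 8]] = [[0.2353, -0.1765], [-0.2941, 0.4706]]
||T^(-1)||_F^2 = 0.2353^2 + (-0.1765)^2 + (-0.2941)^2 + 0.4706^2 = 0.3945
||T^(-1)||_F = sqrt(0.3945) = 0.6281

0.6281


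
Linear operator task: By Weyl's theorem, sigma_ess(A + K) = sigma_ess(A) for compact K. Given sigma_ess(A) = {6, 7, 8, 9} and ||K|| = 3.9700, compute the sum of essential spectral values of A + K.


By Weyl's theorem, the essential spectrum is invariant under compact perturbations.
sigma_ess(A + K) = sigma_ess(A) = {6, 7, 8, 9}
Sum = 6 + 7 + 8 + 9 = 30

30


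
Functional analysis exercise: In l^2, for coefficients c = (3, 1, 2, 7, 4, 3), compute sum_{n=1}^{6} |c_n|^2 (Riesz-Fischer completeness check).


sum |c_n|^2 = 3^2 + 1^2 + 2^2 + 7^2 + 4^2 + 3^2
= 9 + 1 + 4 + 49 + 16 + 9
= 88

88


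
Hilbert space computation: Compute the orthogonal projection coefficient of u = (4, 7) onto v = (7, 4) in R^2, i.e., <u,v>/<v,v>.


Computing <u,v> = 4*7 + 7*4 = 56
Computing <v,v> = 7^2 + 4^2 = 65
Projection coefficient = 56/65 = 0.8615

0.8615


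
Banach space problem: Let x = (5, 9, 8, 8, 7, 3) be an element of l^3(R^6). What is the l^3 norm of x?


The l^3 norm = (sum |x_i|^3)^(1/3)
Sum of 3th powers = 125 + 729 + 512 + 512 + 343 + 27 = 2248
||x||_3 = (2248)^(1/3) = 13.0998

13.0998


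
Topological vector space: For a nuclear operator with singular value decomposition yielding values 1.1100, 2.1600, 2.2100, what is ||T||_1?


The nuclear norm is the sum of all singular values.
||T||_1 = 1.1100 + 2.1600 + 2.2100
= 5.4800

5.4800


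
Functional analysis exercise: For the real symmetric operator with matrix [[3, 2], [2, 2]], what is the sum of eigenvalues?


For a self-adjoint (symmetric) matrix, the eigenvalues are real.
The sum of eigenvalues equals the trace of the matrix.
trace = 3 + 2 = 5

5


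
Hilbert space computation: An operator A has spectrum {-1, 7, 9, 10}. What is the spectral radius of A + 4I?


Spectrum of A + 4I = {3, 11, 13, 14}
Spectral radius = max |lambda| over the shifted spectrum
= max(3, 11, 13, 14) = 14

14


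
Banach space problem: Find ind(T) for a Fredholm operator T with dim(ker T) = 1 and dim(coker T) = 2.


The Fredholm index is defined as ind(T) = dim(ker T) - dim(coker T)
= 1 - 2
= -1

-1


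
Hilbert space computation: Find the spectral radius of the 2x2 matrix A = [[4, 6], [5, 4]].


For a 2x2 matrix, eigenvalues satisfy lambda^2 - (trace)*lambda + det = 0
trace = 4 + 4 = 8
det = 4*4 - 6*5 = -14
discriminant = 8^2 - 4*(-14) = 120
spectral radius = max |eigenvalue| = 9.4772

9.4772


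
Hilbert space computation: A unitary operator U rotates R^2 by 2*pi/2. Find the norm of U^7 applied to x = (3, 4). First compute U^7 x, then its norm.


U is a rotation by theta = 2*pi/2
U^7 = rotation by 7*theta = 14*pi/2 = 2*pi/2 (mod 2*pi)
cos(2*pi/2) = -1.0000, sin(2*pi/2) = 0.0000
U^7 x = (-1.0000 * 3 - 0.0000 * 4, 0.0000 * 3 + -1.0000 * 4)
= (-3.0000, -4.0000)
||U^7 x|| = sqrt((-3.0000)^2 + (-4.0000)^2) = sqrt(25.0000) = 5.0000

5.0000


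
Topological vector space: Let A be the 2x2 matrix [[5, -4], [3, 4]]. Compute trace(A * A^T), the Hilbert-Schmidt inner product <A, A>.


trace(A * A^T) = sum of squares of all entries
= 5^2 + (-4)^2 + 3^2 + 4^2
= 25 + 16 + 9 + 16
= 66

66


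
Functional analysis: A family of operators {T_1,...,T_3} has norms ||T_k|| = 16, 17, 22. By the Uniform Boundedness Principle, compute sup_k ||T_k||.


By the Uniform Boundedness Principle, the supremum of norms is finite.
sup_k ||T_k|| = max(16, 17, 22) = 22

22


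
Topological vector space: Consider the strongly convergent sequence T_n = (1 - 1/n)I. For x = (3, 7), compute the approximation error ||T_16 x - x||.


T_16 x - x = (1 - 1/16)x - x = -x/16
||x|| = sqrt(58) = 7.6158
||T_16 x - x|| = ||x||/16 = 7.6158/16 = 0.4760

0.4760


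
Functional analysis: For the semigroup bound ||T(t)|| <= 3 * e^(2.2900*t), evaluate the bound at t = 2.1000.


||T(2.1000)|| <= 3 * exp(2.2900 * 2.1000)
= 3 * exp(4.8090)
= 3 * 122.6089
= 367.8268

367.8268


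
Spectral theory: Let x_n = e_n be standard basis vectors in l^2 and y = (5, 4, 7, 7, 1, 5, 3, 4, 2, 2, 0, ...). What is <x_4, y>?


x_4 = e_4 is the standard basis vector with 1 in position 4.
<x_4, y> = y_4 = 7
As n -> infinity, <x_n, y> -> 0, confirming weak convergence of (x_n) to 0.

7


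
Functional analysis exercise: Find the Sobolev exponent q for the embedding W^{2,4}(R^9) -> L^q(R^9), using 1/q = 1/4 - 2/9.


Using the Sobolev embedding formula: 1/q = 1/p - k/n
1/q = 1/4 - 2/9 = 1/36
q = 1/(1/36) = 36

36.0000


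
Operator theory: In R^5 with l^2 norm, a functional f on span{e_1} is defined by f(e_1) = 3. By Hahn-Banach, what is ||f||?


The norm of f is given by ||f|| = sup_{||x||=1} |f(x)|.
On span{e_1}, ||e_1|| = 1, so ||f|| = |f(e_1)| / ||e_1||
= |3| / 1 = 3.0000

3.0000


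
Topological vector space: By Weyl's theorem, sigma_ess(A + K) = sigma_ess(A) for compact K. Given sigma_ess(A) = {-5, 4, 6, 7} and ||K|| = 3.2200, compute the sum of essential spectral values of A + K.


By Weyl's theorem, the essential spectrum is invariant under compact perturbations.
sigma_ess(A + K) = sigma_ess(A) = {-5, 4, 6, 7}
Sum = -5 + 4 + 6 + 7 = 12

12


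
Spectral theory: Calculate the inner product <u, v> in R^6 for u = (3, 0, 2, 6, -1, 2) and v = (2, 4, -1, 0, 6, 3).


Computing the standard inner product <u, v> = sum u_i * v_i
= 3*2 + 0*4 + 2*-1 + 6*0 + -1*6 + 2*3
= 6 + 0 + -2 + 0 + -6 + 6
= 4

4


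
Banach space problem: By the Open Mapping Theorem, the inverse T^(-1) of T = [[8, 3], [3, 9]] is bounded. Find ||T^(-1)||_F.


det(T) = 8*9 - 3*3 = 63
T^(-1) = (1/63) * [[9, -3], [-3, 8]] = [[0.1429, -0.0476], [-0.0476, 0.1270]]
||T^(-1)||_F^2 = 0.1429^2 + (-0.0476)^2 + (-0.0476)^2 + 0.1270^2 = 0.0411
||T^(-1)||_F = sqrt(0.0411) = 0.2027

0.2027


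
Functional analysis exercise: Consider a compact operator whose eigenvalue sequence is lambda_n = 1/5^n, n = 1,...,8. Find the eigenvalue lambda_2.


The eigenvalue formula gives lambda_2 = 1/5^2
= 1/25
= 0.0400

0.0400


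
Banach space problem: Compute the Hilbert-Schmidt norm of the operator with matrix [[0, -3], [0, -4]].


The Hilbert-Schmidt norm is sqrt(sum of squares of all entries).
Sum of squares = 0^2 + (-3)^2 + 0^2 + (-4)^2
= 0 + 9 + 0 + 16 = 25
||T||_HS = sqrt(25) = 5.0000

5.0000


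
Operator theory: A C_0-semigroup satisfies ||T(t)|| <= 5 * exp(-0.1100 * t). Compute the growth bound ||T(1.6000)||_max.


||T(1.6000)|| <= 5 * exp(-0.1100 * 1.6000)
= 5 * exp(-0.1760)
= 5 * 0.8386
= 4.1931

4.1931


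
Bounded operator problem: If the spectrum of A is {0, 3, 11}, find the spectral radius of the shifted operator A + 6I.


Spectrum of A + 6I = {6, 9, 17}
Spectral radius = max |lambda| over the shifted spectrum
= max(6, 9, 17) = 17

17


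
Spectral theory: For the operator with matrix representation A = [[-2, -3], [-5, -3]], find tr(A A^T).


trace(A * A^T) = sum of squares of all entries
= (-2)^2 + (-3)^2 + (-5)^2 + (-3)^2
= 4 + 9 + 25 + 9
= 47

47


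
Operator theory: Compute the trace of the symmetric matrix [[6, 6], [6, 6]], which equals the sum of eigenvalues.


For a self-adjoint (symmetric) matrix, the eigenvalues are real.
The sum of eigenvalues equals the trace of the matrix.
trace = 6 + 6 = 12

12


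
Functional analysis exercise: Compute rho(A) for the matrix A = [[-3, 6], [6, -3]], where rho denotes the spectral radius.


For a 2x2 matrix, eigenvalues satisfy lambda^2 - (trace)*lambda + det = 0
trace = -3 + -3 = -6
det = -3*-3 - 6*6 = -27
discriminant = (-6)^2 - 4*(-27) = 144
spectral radius = max |eigenvalue| = 9.0000

9.0000


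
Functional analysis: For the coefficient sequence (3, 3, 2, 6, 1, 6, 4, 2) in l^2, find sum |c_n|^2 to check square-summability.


sum |c_n|^2 = 3^2 + 3^2 + 2^2 + 6^2 + 1^2 + 6^2 + 4^2 + 2^2
= 9 + 9 + 4 + 36 + 1 + 36 + 16 + 4
= 115

115


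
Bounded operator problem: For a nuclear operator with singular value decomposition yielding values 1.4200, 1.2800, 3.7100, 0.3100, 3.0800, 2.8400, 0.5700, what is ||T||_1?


The nuclear norm is the sum of all singular values.
||T||_1 = 1.4200 + 1.2800 + 3.7100 + 0.3100 + 3.0800 + 2.8400 + 0.5700
= 13.2100

13.2100


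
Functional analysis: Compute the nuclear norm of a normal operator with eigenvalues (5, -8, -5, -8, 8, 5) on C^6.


For a normal operator, singular values equal |eigenvalues|.
Trace norm = sum |lambda_i| = 5 + 8 + 5 + 8 + 8 + 5
= 39

39


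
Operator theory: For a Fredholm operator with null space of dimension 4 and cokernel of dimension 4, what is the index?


The Fredholm index is defined as ind(T) = dim(ker T) - dim(coker T)
= 4 - 4
= 0

0


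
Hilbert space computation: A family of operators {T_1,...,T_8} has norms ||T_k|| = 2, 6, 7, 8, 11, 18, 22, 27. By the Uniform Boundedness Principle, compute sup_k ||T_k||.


By the Uniform Boundedness Principle, the supremum of norms is finite.
sup_k ||T_k|| = max(2, 6, 7, 8, 11, 18, 22, 27) = 27

27


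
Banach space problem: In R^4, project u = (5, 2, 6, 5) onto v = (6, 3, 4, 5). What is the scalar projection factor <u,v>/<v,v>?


Computing <u,v> = 5*6 + 2*3 + 6*4 + 5*5 = 85
Computing <v,v> = 6^2 + 3^2 + 4^2 + 5^2 = 86
Projection coefficient = 85/86 = 0.9884

0.9884


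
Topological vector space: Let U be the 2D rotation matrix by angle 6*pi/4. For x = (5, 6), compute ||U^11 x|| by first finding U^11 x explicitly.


U is a rotation by theta = 6*pi/4
U^11 = rotation by 11*theta = 66*pi/4 = 2*pi/4 (mod 2*pi)
cos(2*pi/4) = 0.0000, sin(2*pi/4) = 1.0000
U^11 x = (0.0000 * 5 - 1.0000 * 6, 1.0000 * 5 + 0.0000 * 6)
= (-6.0000, 5.0000)
||U^11 x|| = sqrt((-6.0000)^2 + 5.0000^2) = sqrt(61.0000) = 7.8102

7.8102


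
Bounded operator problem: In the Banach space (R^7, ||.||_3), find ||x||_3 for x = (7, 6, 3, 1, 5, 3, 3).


The l^3 norm = (sum |x_i|^3)^(1/3)
Sum of 3th powers = 343 + 216 + 27 + 1 + 125 + 27 + 27 = 766
||x||_3 = (766)^(1/3) = 9.1498

9.1498


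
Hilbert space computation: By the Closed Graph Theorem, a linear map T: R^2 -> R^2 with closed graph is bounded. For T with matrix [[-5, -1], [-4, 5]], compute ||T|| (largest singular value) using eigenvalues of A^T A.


A^T A = [[41, -15], [-15, 26]]
trace(A^T A) = 67, det(A^T A) = 841
discriminant = 67^2 - 4*841 = 1125
Largest eigenvalue of A^T A = (trace + sqrt(disc))/2 = 50.2705
||T|| = sqrt(50.2705) = 7.0902

7.0902


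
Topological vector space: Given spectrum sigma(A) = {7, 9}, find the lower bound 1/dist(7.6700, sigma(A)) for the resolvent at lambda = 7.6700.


dist(7.6700, {7, 9}) = min(|7.6700 - 7|, |7.6700 - 9|)
= min(0.6700, 1.3300) = 0.6700
Resolvent bound = 1/0.6700 = 1.4925

1.4925


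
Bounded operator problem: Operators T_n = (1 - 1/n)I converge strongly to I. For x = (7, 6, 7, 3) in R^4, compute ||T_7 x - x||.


T_7 x - x = (1 - 1/7)x - x = -x/7
||x|| = sqrt(143) = 11.9583
||T_7 x - x|| = ||x||/7 = 11.9583/7 = 1.7083

1.7083


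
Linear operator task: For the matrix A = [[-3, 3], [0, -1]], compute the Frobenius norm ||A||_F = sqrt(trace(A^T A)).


||A||_F^2 = sum a_ij^2
= (-3)^2 + 3^2 + 0^2 + (-1)^2
= 9 + 9 + 0 + 1 = 19
||A||_F = sqrt(19) = 4.3589

4.3589


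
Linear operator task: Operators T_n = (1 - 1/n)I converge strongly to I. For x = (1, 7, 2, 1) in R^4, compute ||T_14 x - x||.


T_14 x - x = (1 - 1/14)x - x = -x/14
||x|| = sqrt(55) = 7.4162
||T_14 x - x|| = ||x||/14 = 7.4162/14 = 0.5297

0.5297


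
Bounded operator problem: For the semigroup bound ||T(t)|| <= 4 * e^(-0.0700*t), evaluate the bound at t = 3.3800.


||T(3.3800)|| <= 4 * exp(-0.0700 * 3.3800)
= 4 * exp(-0.2366)
= 4 * 0.7893
= 3.1572

3.1572


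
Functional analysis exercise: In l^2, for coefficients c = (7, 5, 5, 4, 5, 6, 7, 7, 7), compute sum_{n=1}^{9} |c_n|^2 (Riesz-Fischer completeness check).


sum |c_n|^2 = 7^2 + 5^2 + 5^2 + 4^2 + 5^2 + 6^2 + 7^2 + 7^2 + 7^2
= 49 + 25 + 25 + 16 + 25 + 36 + 49 + 49 + 49
= 323

323


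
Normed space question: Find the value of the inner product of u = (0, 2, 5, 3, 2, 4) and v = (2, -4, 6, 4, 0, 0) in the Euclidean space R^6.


Computing the standard inner product <u, v> = sum u_i * v_i
= 0*2 + 2*-4 + 5*6 + 3*4 + 2*0 + 4*0
= 0 + -8 + 30 + 12 + 0 + 0
= 34

34


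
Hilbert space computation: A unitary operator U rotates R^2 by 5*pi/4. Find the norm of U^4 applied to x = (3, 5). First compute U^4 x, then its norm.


U is a rotation by theta = 5*pi/4
U^4 = rotation by 4*theta = 20*pi/4 = 4*pi/4 (mod 2*pi)
cos(4*pi/4) = -1.0000, sin(4*pi/4) = 0.0000
U^4 x = (-1.0000 * 3 - 0.0000 * 5, 0.0000 * 3 + -1.0000 * 5)
= (-3.0000, -5.0000)
||U^4 x|| = sqrt((-3.0000)^2 + (-5.0000)^2) = sqrt(34.0000) = 5.8310

5.8310


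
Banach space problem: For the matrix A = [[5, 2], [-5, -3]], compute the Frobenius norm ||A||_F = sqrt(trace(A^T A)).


||A||_F^2 = sum a_ij^2
= 5^2 + 2^2 + (-5)^2 + (-3)^2
= 25 + 4 + 25 + 9 = 63
||A||_F = sqrt(63) = 7.9373

7.9373


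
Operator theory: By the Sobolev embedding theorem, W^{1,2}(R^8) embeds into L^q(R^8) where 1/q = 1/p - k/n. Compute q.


Using the Sobolev embedding formula: 1/q = 1/p - k/n
1/q = 1/2 - 1/8 = 3/8
q = 1/(3/8) = 8/3 = 2.6667

2.6667


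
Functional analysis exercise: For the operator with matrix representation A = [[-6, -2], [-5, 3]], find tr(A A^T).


trace(A * A^T) = sum of squares of all entries
= (-6)^2 + (-2)^2 + (-5)^2 + 3^2
= 36 + 4 + 25 + 9
= 74

74


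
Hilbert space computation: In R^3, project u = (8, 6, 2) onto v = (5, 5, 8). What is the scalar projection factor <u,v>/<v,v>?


Computing <u,v> = 8*5 + 6*5 + 2*8 = 86
Computing <v,v> = 5^2 + 5^2 + 8^2 = 114
Projection coefficient = 86/114 = 0.7544

0.7544


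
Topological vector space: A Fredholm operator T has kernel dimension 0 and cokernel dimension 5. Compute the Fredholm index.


The Fredholm index is defined as ind(T) = dim(ker T) - dim(coker T)
= 0 - 5
= -5

-5


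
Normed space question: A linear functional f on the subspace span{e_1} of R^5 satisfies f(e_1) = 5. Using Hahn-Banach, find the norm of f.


The norm of f is given by ||f|| = sup_{||x||=1} |f(x)|.
On span{e_1}, ||e_1|| = 1, so ||f|| = |f(e_1)| / ||e_1||
= |5| / 1 = 5.0000

5.0000


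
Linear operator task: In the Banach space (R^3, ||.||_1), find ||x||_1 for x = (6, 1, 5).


The l^1 norm equals the sum of absolute values of all components.
||x||_1 = 6 + 1 + 5
= 12

12.0000


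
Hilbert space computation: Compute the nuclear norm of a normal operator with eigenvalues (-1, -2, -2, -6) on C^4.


For a normal operator, singular values equal |eigenvalues|.
Trace norm = sum |lambda_i| = 1 + 2 + 2 + 6
= 11

11


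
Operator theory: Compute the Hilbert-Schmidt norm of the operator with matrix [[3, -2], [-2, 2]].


The Hilbert-Schmidt norm is sqrt(sum of squares of all entries).
Sum of squares = 3^2 + (-2)^2 + (-2)^2 + 2^2
= 9 + 4 + 4 + 4 = 21
||T||_HS = sqrt(21) = 4.5826

4.5826


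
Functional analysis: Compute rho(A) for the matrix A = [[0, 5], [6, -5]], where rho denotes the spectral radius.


For a 2x2 matrix, eigenvalues satisfy lambda^2 - (trace)*lambda + det = 0
trace = 0 + -5 = -5
det = 0*-5 - 5*6 = -30
discriminant = (-5)^2 - 4*(-30) = 145
spectral radius = max |eigenvalue| = 8.5208

8.5208


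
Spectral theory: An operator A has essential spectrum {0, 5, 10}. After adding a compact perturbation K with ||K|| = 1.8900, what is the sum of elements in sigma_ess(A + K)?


By Weyl's theorem, the essential spectrum is invariant under compact perturbations.
sigma_ess(A + K) = sigma_ess(A) = {0, 5, 10}
Sum = 0 + 5 + 10 = 15

15
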